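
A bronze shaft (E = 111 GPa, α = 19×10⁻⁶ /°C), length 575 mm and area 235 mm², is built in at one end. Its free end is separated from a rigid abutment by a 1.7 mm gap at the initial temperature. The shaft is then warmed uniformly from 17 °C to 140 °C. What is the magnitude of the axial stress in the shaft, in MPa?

σ ≈ 0 MPa

Unrestrained expansion: δ_free = αΔT L = 19×10⁻⁶ × 123 × 575 = 1.344 mm.
This is smaller than the 1.7 mm clearance, so the shaft expands freely without reaching the stop — the stress is zero.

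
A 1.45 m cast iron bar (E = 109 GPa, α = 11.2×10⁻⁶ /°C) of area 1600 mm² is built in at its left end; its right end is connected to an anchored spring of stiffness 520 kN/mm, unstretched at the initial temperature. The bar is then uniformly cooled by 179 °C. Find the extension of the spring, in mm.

The unrestrained thermal change is αΔT L = 11.2×10⁻⁶ × 179 × 1450 = 2.907 mm.
Let P be the tensile force in the spring. The bar extends elastically by PL/(AE) and the spring stretches by P/k; together these equal δ_free.
P [ L/(AE) + 1/k ] = δ_free → P [ 1450/(1600×109×10³) + 1/(520×10³) ] = 2.907.
P = 2.907 / 1.024×10⁻⁵ = 284000 N.
Spring extension = P/k = 284000/(520×10³) = 0.5461 mm.

δ ≈ 0.546 mm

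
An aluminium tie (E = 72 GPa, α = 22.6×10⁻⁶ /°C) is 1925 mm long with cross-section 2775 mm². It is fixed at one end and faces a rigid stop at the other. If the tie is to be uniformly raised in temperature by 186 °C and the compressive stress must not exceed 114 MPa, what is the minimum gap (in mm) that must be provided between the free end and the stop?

g ≈ 5.04 mm

With no wall the tie would lengthen by αΔT L = 22.6×10⁻⁶ × 186 × 1925 = 8.092 mm.
A stress of 114 MPa corresponds to the wall pushing the tie back by σL/E = 114×1925/(72×10³) = 3.048 mm.
So the gap has to take up the difference, g_min = δ_free − σL/E = 8.092 − 3.048 = 5.044 mm.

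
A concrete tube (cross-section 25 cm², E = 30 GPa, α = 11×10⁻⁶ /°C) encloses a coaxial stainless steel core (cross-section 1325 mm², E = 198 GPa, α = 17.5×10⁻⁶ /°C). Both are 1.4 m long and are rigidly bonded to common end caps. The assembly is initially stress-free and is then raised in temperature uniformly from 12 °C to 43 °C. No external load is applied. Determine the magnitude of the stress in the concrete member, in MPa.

The stainless steel has the larger α, so on heating it would change length more than the concrete if both were free. The rigid plates force a common final length, so the stainless steel is put into compression and the concrete into tension, with equal and opposite forces P (no external load).
Setting the final lengths equal and cancelling L: (α₁ − α₂)ΔT = P/(A₁E₁) + P/(A₂E₂).
|α₁ − α₂|·ΔT = 6.5×10⁻⁶ × 31 = 0.0002015.
1/(A₁E₁) + 1/(A₂E₂) = 1/(2500×30×10³) + 1/(1325×198×10³) = 1.715×10⁻⁸ N⁻¹.
So P = 0.0002015 / 1.715×10⁻⁸ = 11.75 kN.
σ_{concrete} = P/A₁ = 11750/2500 = 4.701 MPa, tensile.

σ ≈ 4.7 MPa (tensile)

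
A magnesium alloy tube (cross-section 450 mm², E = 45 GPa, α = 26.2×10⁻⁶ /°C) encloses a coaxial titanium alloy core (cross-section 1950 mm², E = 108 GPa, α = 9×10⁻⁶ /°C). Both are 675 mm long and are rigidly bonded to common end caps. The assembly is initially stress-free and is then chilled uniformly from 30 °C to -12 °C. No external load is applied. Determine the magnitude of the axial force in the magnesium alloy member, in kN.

Equilibrium of a rigid end plate with no external load gives equal and opposite internal forces ±P in the two members. Since α_{magnesium alloy} > α_{titanium alloy}, cooling drives the magnesium alloy into tension and the titanium alloy into compression.
Setting the final lengths equal and cancelling L: (α₁ − α₂)ΔT = P/(A₁E₁) + P/(A₂E₂).
|α₁ − α₂|·ΔT = 17.2×10⁻⁶ × 42 = 0.0007224.
1/(A₁E₁) + 1/(A₂E₂) = 1/(450×45×10³) + 1/(1950×108×10³) = 5.413×10⁻⁸ N⁻¹.
So P = 0.0007224 / 5.413×10⁻⁸ = 13.35 kN.

P ≈ 13.3 kN (tensile in the magnesium alloy)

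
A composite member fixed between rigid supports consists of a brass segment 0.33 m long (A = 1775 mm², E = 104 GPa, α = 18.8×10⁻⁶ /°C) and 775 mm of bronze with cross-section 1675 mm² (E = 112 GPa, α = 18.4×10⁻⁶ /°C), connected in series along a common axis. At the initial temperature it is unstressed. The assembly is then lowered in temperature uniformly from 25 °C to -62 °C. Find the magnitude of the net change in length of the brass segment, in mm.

|ΔL| ≈ 0.00202 mm

If the supports were absent, the total length change would be Σ αᵢΔT Lᵢ = 18.8×10⁻⁶×87×330 + 18.4×10⁻⁶×87×775 = 1.78 mm.
Since the ends are fixed, an axial force P builds up, equal in every segment, with P · Σ Lᵢ/(AᵢEᵢ) = δ_free.
Σ Lᵢ/(AᵢEᵢ) = 330/(1775×104×10³) + 775/(1675×112×10³) = 5.919×10⁻⁶ mm/N.
P = 1.78 / 5.919×10⁻⁶ = 300800 N = 300.8 kN, tensile.
For the brass segment, free thermal change = 18.8×10⁻⁶×87×330 = 0.5397 mm and elastic change from P = 300800×330/(1775×104×10³) = 0.5377 mm; these oppose, so the net change is 0.00202 mm (segment shortens).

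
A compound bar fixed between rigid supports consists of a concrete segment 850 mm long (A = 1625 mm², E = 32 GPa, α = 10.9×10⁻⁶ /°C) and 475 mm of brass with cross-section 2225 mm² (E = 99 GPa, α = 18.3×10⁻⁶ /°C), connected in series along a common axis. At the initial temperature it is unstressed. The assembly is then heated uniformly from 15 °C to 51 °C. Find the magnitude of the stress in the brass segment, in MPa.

With the walls removed the bar would change length by δ_free = Σ αᵢΔT Lᵢ = 10.9×10⁻⁶×36×850 + 18.3×10⁻⁶×36×475 = 0.6465 mm.
The rigid supports impose zero overall length change; the single axial force P common to all segments must satisfy P Σ Lᵢ/(AᵢEᵢ) = δ_free.
The series flexibility is Σ Lᵢ/(AᵢEᵢ) = 850/(1625×32×10³) + 475/(2225×99×10³) = 1.85×10⁻⁵ mm/N.
P = 0.6465 / 1.85×10⁻⁵ = 34940 N = 34.94 kN, compressive.
σ_{brass} = P / A = 34940 / 2225 = 15.7 MPa.

σ ≈ 15.7 MPa (compressive)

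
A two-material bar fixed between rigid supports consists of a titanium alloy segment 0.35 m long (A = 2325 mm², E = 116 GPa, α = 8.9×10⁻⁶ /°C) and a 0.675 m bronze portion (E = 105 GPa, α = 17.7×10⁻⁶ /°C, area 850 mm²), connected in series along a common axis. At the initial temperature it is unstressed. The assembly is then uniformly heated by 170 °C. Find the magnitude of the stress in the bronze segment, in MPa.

σ ≈ 340 MPa (compressive)

Free thermal expansion of the whole bar: Σ αᵢΔT Lᵢ = 8.9×10⁻⁶×170×350 + 17.7×10⁻⁶×170×675 = 2.561 mm.
The rigid supports impose zero overall length change; the single axial force P common to all segments must satisfy P Σ Lᵢ/(AᵢEᵢ) = δ_free.
The series flexibility is Σ Lᵢ/(AᵢEᵢ) = 350/(2325×116×10³) + 675/(850×105×10³) = 8.861×10⁻⁶ mm/N.
So P = 2.561 / 8.861×10⁻⁶ = 289 kN, compressive.
σ_{bronze} = P / A = 289000 / 850 = 340 MPa.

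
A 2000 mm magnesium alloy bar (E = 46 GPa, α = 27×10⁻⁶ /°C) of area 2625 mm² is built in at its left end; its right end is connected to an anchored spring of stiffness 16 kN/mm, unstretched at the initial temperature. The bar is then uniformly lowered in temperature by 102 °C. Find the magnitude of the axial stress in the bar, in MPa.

Free thermal contraction: δ_free = αΔT L = 27×10⁻⁶ × 102 × 2000 = 5.508 mm.
Let P be the tensile force in the spring. The bar extends elastically by PL/(AE) and the spring stretches by P/k; together these equal δ_free.
P [ L/(AE) + 1/k ] = δ_free → P [ 2000/(2625×46×10³) + 1/(16×10³) ] = 5.508.
P = 5.508 / 7.906×10⁻⁵ = 69670 N.
σ = P/A = 69670/2625 = 26.54 MPa.

σ ≈ 26.5 MPa (tensile)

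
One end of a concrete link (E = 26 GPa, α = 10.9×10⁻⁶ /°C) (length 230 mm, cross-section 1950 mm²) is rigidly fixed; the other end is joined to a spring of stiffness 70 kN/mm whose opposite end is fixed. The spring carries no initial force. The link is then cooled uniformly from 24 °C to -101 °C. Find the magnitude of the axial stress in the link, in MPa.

Free thermal contraction: δ_free = αΔT L = 10.9×10⁻⁶ × 125 × 230 = 0.3134 mm.
Let P be the tensile force in the spring. The link extends elastically by PL/(AE) and the spring stretches by P/k; together these equal δ_free.
So P = δ_free / [L/(AE) + 1/k] = 0.3134 / [ 230/(1950×26×10³) + 1/(70×10³) ].
P = 0.3134 / 1.882×10⁻⁵ = 16650 N.
σ = P/A = 16650/1950 = 8.538 MPa.

σ ≈ 8.54 MPa (tensile)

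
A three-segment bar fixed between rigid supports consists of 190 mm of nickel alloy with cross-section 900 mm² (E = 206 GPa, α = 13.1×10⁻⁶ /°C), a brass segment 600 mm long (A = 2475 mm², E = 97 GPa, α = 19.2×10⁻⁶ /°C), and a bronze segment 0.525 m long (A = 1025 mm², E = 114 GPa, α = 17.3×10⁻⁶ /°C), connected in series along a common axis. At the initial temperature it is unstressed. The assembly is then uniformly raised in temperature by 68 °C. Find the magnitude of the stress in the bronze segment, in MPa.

Free thermal expansion of the whole bar: Σ αᵢΔT Lᵢ = 13.1×10⁻⁶×68×190 + 19.2×10⁻⁶×68×600 + 17.3×10⁻⁶×68×525 = 1.57 mm.
The rigid supports impose zero overall length change; the single axial force P common to all segments must satisfy P Σ Lᵢ/(AᵢEᵢ) = δ_free.
Σ Lᵢ/(AᵢEᵢ) = 190/(900×206×10³) + 600/(2475×97×10³) + 525/(1025×114×10³) = 8.017×10⁻⁶ mm/N.
Hence P = δ_free / Σ(L/AE) = 1.57/8.017×10⁻⁶ = 195.9 kN (compressive).
σ_{bronze} = P / A = 195900 / 1025 = 191.1 MPa.

σ ≈ 191 MPa (compressive)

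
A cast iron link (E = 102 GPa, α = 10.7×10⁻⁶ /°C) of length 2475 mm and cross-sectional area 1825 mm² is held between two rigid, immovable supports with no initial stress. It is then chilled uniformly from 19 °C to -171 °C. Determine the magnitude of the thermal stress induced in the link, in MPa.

σ ≈ 207 MPa (tensile)

With length fixed, the mechanical strain must cancel the thermal strain αΔT = 10.7×10⁻⁶ × 190 = 2033×10⁻⁶.
The stress required to suppress this strain is σ = Eε = 102×10³ × 2033×10⁻⁶ = 207.4 MPa, tensile since the link is trying to contract.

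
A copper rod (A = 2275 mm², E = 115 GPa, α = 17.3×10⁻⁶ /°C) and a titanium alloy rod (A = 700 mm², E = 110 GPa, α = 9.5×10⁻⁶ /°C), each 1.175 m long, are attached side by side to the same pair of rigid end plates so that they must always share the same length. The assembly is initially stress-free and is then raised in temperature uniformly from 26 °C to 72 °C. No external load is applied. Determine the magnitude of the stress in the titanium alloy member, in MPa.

σ ≈ 30.5 MPa (tensile)

Equilibrium of a rigid end plate with no external load gives equal and opposite internal forces ±P in the two members. Since α_{copper} > α_{titanium alloy}, heating drives the copper into compression and the titanium alloy into tension.
Compatibility of the two members (thermal + elastic change equal): (α₁ − α₂)ΔT = P·[1/(A₁E₁) + 1/(A₂E₂)].
|α₁ − α₂|·ΔT = 7.8×10⁻⁶ × 46 = 0.0003588.
1/(A₁E₁) + 1/(A₂E₂) = 1/(2275×115×10³) + 1/(700×110×10³) = 1.681×10⁻⁸ N⁻¹.
P = 0.0003588 / 1.681×10⁻⁸ = 21350 N = 21.35 kN.
σ_{titanium alloy} = P/A₂ = 21350/700 = 30.49 MPa, tensile.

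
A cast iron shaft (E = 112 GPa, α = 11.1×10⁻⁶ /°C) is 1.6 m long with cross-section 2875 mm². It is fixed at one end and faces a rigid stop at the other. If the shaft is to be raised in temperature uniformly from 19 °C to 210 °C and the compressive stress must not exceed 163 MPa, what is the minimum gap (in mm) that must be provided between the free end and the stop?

g ≈ 1.06 mm

Free expansion if unrestrained: δ_free = αΔT L = 11.1×10⁻⁶ × 191 × 1600 = 3.392 mm.
At the allowable stress the elastic shortening the wall may impose is σL/E = 163 × 1600 / (112×10³) = 2.329 mm.
So the gap has to take up the difference, g_min = δ_free − σL/E = 3.392 − 2.329 = 1.064 mm.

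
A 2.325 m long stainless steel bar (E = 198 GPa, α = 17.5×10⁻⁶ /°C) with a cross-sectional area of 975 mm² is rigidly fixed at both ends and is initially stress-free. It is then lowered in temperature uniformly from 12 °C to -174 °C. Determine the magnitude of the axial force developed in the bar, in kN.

Full restraint means ε = 0, so the stress is σ = EαΔT = 198×10³ × 17.5×10⁻⁶ × 186 = 644.5 MPa.
P = AEαΔT = 975 × 198×10³ × 17.5×10⁻⁶ × 186 = 628.4 kN (tensile).

P ≈ 628 kN (tensile)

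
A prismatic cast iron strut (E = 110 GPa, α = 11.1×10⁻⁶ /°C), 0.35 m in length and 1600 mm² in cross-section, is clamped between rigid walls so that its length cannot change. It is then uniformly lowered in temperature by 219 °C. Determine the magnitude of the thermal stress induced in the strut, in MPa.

σ ≈ 267 MPa (tensile)

The supports are rigid, so the total axial strain is zero. The restrained thermal strain is ε = αΔT = 11.1×10⁻⁶ × 219 = 2430.9×10⁻⁶.
The stress required to suppress this strain is σ = Eε = 110×10³ × 2430.9×10⁻⁶ = 267.4 MPa, tensile since the strut is trying to contract.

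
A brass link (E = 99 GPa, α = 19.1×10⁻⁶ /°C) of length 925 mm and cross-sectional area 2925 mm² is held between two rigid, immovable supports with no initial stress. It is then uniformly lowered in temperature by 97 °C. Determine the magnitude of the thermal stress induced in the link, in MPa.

Because both ends are immovable the net strain is zero, and the suppressed thermal strain is αΔT = 19.1×10⁻⁶ × 97 = 1852.7×10⁻⁶.
The stress required to suppress this strain is σ = Eε = 99×10³ × 1852.7×10⁻⁶ = 183.4 MPa, tensile since the link is trying to contract.

σ ≈ 183 MPa (tensile)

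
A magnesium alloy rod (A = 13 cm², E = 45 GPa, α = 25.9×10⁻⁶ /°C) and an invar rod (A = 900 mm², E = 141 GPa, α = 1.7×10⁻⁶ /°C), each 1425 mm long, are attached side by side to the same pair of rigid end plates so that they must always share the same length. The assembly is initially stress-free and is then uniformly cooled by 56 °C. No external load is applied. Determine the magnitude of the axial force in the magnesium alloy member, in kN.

Both members must finish at the same length. With the larger α, the magnesium alloy tends to over-contract; the plates restrain it, putting the magnesium alloy in tension and the invar in compression. With no external load the two internal forces are equal and opposite, magnitude P.
Compatibility of the two members (thermal + elastic change equal): (α₁ − α₂)ΔT = P·[1/(A₁E₁) + 1/(A₂E₂)].
|α₁ − α₂|·ΔT = 24.2×10⁻⁶ × 56 = 0.001355.
1/(A₁E₁) + 1/(A₂E₂) = 1/(1300×45×10³) + 1/(900×141×10³) = 2.497×10⁻⁸ N⁻¹.
So P = 0.001355 / 2.497×10⁻⁸ = 54.26 kN.

P ≈ 54.3 kN (tensile in the magnesium alloy)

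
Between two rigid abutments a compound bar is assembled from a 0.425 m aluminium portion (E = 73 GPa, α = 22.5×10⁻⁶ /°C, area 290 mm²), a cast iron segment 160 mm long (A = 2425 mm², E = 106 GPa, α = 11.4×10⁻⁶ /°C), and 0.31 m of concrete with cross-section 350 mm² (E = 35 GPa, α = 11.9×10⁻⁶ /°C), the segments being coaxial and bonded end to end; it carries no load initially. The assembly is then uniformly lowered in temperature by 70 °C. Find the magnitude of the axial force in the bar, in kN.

If the supports were absent, the total length change would be Σ αᵢΔT Lᵢ = 22.5×10⁻⁶×70×425 + 11.4×10⁻⁶×70×160 + 11.9×10⁻⁶×70×310 = 1.055 mm.
The rigid supports impose zero overall length change; the single axial force P common to all segments must satisfy P Σ Lᵢ/(AᵢEᵢ) = δ_free.
Σ Lᵢ/(AᵢEᵢ) = 425/(290×73×10³) + 160/(2425×106×10³) + 310/(350×35×10³) = 4.6×10⁻⁵ mm/N.
P = 1.055 / 4.6×10⁻⁵ = 22940 N = 22.94 kN, tensile.

P ≈ 22.9 kN (tensile)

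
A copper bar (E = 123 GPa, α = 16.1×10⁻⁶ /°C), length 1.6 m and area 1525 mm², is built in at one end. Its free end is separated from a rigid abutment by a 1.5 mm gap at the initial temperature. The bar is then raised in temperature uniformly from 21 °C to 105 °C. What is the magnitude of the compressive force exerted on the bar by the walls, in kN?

P ≈ 77.8 kN

Free thermal elongation = αΔT L = 16.1×10⁻⁶ × 84 × 1600 = 2.164 mm.
The gap closes (δ_free > 1.5 mm) and the wall then resists a further 2.164 − 1.5 = 0.6638 mm of expansion.
So σ = E(δ_free − g)/L = 123×10³ × 0.6638/1600 = 51.03 MPa.
Force on the wall = σA = 51.03 × 1525 mm² = 77.82 kN.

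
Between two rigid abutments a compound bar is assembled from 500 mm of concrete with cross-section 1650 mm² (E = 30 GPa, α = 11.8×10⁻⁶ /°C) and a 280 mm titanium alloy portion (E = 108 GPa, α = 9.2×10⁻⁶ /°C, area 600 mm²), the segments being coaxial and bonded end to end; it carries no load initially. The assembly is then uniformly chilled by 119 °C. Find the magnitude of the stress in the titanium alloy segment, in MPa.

σ ≈ 117 MPa (tensile)

With the walls removed the bar would change length by δ_free = Σ αᵢΔT Lᵢ = 11.8×10⁻⁶×119×500 + 9.2×10⁻⁶×119×280 = 1.009 mm.
The rigid supports impose zero overall length change; the single axial force P common to all segments must satisfy P Σ Lᵢ/(AᵢEᵢ) = δ_free.
Σ Lᵢ/(AᵢEᵢ) = 500/(1650×30×10³) + 280/(600×108×10³) = 1.442×10⁻⁵ mm/N.
Hence P = δ_free / Σ(L/AE) = 1.009/1.442×10⁻⁵ = 69.94 kN (tensile).
σ_{titanium alloy} = P / A = 69940 / 600 = 116.6 MPa.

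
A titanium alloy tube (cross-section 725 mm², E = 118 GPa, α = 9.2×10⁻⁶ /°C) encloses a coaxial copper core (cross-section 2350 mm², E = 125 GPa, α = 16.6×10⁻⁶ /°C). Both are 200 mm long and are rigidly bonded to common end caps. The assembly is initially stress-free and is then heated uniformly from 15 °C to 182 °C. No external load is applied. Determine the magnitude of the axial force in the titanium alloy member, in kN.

The copper has the larger α, so on heating it would change length more than the titanium alloy if both were free. The rigid plates force a common final length, so the copper is put into compression and the titanium alloy into tension, with equal and opposite forces P (no external load).
Equating the net (thermal + elastic) strains gives |α₁ − α₂|·ΔT = P·[1/(A₁E₁) + 1/(A₂E₂)].
|α₁ − α₂|·ΔT = 7.4×10⁻⁶ × 167 = 0.001236.
1/(A₁E₁) + 1/(A₂E₂) = 1/(725×118×10³) + 1/(2350×125×10³) = 1.509×10⁻⁸ N⁻¹.
So P = 0.001236 / 1.509×10⁻⁸ = 81.88 kN.

P ≈ 81.9 kN (tensile in the titanium alloy)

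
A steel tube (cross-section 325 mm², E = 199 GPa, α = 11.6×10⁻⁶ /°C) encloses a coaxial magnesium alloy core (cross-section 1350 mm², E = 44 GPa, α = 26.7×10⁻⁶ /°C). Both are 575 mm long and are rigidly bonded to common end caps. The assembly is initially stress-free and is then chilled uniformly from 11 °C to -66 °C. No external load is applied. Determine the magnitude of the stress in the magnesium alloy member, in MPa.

The magnesium alloy has the larger α, so on cooling it would change length more than the steel if both were free. The rigid plates force a common final length, so the magnesium alloy is put into tension and the steel into compression, with equal and opposite forces P (no external load).
Equating the net (thermal + elastic) strains gives |α₁ − α₂|·ΔT = P·[1/(A₁E₁) + 1/(A₂E₂)].
|α₁ − α₂|·ΔT = 15.1×10⁻⁶ × 77 = 0.001163.
1/(A₁E₁) + 1/(A₂E₂) = 1/(325×199×10³) + 1/(1350×44×10³) = 3.23×10⁻⁸ N⁻¹.
P = 0.001163 / 3.23×10⁻⁸ = 36000 N = 36 kN.
σ_{magnesium alloy} = P/A₂ = 36000/1350 = 26.67 MPa, tensile.

σ ≈ 26.7 MPa (tensile)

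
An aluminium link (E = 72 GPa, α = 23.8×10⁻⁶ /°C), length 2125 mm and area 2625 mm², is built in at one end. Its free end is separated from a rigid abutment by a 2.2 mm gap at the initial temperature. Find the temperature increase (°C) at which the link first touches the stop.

ΔT ≈ 43.5 °C

The gap closes when αΔT L = 2.2 mm, since the link is still unstressed at that instant.
So ΔT = g/(αL) = 2.2/(23.8×10⁻⁶ × 2125) = 43.5 °C.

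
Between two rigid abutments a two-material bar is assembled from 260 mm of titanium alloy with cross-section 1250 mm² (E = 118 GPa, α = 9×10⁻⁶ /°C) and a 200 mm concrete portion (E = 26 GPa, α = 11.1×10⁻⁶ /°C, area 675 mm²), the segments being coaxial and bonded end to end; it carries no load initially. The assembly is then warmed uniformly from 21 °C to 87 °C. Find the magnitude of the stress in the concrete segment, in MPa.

Free thermal expansion of the whole bar: Σ αᵢΔT Lᵢ = 9×10⁻⁶×66×260 + 11.1×10⁻⁶×66×200 = 0.301 mm.
The rigid supports impose zero overall length change; the single axial force P common to all segments must satisfy P Σ Lᵢ/(AᵢEᵢ) = δ_free.
The series flexibility is Σ Lᵢ/(AᵢEᵢ) = 260/(1250×118×10³) + 200/(675×26×10³) = 1.316×10⁻⁵ mm/N.
So P = 0.301 / 1.316×10⁻⁵ = 22.87 kN, compressive.
σ_{concrete} = P / A = 22870 / 675 = 33.88 MPa.

σ ≈ 33.9 MPa (compressive)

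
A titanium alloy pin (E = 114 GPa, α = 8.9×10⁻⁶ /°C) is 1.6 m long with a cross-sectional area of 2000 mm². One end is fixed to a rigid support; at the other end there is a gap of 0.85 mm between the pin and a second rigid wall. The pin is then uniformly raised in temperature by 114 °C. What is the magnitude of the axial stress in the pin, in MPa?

If the wall were absent the pin would grow by αΔT L = 8.9×10⁻⁶ × 114 × 1600 = 1.623 mm.
The gap closes (δ_free > 0.85 mm) and the wall then resists a further 1.623 − 0.85 = 0.7734 mm of expansion.
That suppressed elongation corresponds to σ = E·Δ/L = 114×10³ × 0.7734/1600 = 55.1 MPa.

σ ≈ 55.1 MPa (compressive)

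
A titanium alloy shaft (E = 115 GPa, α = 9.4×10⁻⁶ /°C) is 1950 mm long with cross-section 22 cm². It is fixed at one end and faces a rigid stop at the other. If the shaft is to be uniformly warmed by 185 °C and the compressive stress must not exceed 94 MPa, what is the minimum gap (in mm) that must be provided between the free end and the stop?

g ≈ 1.8 mm

With no wall the shaft would lengthen by αΔT L = 9.4×10⁻⁶ × 185 × 1950 = 3.391 mm.
At the allowable stress the elastic shortening the wall may impose is σL/E = 94 × 1950 / (115×10³) = 1.594 mm.
So the gap has to take up the difference, g_min = δ_free − σL/E = 3.391 − 1.594 = 1.797 mm.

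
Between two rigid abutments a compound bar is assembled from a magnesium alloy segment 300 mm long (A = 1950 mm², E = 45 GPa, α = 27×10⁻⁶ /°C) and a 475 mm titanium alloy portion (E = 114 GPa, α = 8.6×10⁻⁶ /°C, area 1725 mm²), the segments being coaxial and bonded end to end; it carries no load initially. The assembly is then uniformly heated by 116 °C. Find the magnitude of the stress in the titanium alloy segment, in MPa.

σ ≈ 140 MPa (compressive)

With the walls removed the bar would change length by δ_free = Σ αᵢΔT Lᵢ = 27×10⁻⁶×116×300 + 8.6×10⁻⁶×116×475 = 1.413 mm.
Since the ends are fixed, an axial force P builds up, equal in every segment, with P · Σ Lᵢ/(AᵢEᵢ) = δ_free.
Σ Lᵢ/(AᵢEᵢ) = 300/(1950×45×10³) + 475/(1725×114×10³) = 5.834×10⁻⁶ mm/N.
P = 1.413 / 5.834×10⁻⁶ = 242300 N = 242.3 kN, compressive.
σ_{titanium alloy} = P / A = 242300 / 1725 = 140.4 MPa.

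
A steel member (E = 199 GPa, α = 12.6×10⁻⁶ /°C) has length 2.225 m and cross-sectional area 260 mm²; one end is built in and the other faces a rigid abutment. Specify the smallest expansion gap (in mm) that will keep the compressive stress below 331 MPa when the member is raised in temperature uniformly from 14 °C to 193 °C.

Free expansion if unrestrained: δ_free = αΔT L = 12.6×10⁻⁶ × 179 × 2225 = 5.018 mm.
A stress of 331 MPa corresponds to the wall pushing the member back by σL/E = 331×2225/(199×10³) = 3.701 mm.
The gap must absorb the remainder: g_min = 5.018 − 3.701 = 1.317 mm.

g ≈ 1.32 mm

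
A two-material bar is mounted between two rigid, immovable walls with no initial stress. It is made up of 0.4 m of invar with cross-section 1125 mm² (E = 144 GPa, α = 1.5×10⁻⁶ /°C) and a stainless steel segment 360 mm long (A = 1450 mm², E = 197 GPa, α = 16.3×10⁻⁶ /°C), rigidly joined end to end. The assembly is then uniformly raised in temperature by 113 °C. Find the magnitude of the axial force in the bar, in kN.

P ≈ 196 kN (compressive)

If the supports were absent, the total length change would be Σ αᵢΔT Lᵢ = 1.5×10⁻⁶×113×400 + 16.3×10⁻⁶×113×360 = 0.7309 mm.
The walls prevent any net length change, so an axial force P (same in every segment) develops. Compatibility: P · Σ Lᵢ/(AᵢEᵢ) = δ_free.
Σ Lᵢ/(AᵢEᵢ) = 400/(1125×144×10³) + 360/(1450×197×10³) = 3.729×10⁻⁶ mm/N.
So P = 0.7309 / 3.729×10⁻⁶ = 196 kN, compressive.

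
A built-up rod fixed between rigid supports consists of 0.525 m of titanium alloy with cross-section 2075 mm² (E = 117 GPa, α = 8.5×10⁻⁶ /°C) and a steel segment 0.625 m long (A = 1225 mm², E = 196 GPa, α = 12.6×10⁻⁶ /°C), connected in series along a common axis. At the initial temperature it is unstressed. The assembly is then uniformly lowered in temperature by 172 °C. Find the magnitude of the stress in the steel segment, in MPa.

Free thermal contraction of the whole bar: Σ αᵢΔT Lᵢ = 8.5×10⁻⁶×172×525 + 12.6×10⁻⁶×172×625 = 2.122 mm.
The walls prevent any net length change, so an axial force P (same in every segment) develops. Compatibility: P · Σ Lᵢ/(AᵢEᵢ) = δ_free.
Σ Lᵢ/(AᵢEᵢ) = 525/(2075×117×10³) + 625/(1225×196×10³) = 4.766×10⁻⁶ mm/N.
Hence P = δ_free / Σ(L/AE) = 2.122/4.766×10⁻⁶ = 445.3 kN (tensile).
σ_{steel} = P / A = 445300 / 1225 = 363.5 MPa.

σ ≈ 363 MPa (tensile)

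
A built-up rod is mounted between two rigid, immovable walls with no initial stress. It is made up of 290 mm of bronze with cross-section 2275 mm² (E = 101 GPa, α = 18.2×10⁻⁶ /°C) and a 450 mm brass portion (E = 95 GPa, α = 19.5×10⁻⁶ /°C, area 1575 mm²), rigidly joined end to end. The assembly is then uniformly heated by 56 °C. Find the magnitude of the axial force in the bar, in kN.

If the supports were absent, the total length change would be Σ αᵢΔT Lᵢ = 18.2×10⁻⁶×56×290 + 19.5×10⁻⁶×56×450 = 0.787 mm.
The rigid supports impose zero overall length change; the single axial force P common to all segments must satisfy P Σ Lᵢ/(AᵢEᵢ) = δ_free.
The series flexibility is Σ Lᵢ/(AᵢEᵢ) = 290/(2275×101×10³) + 450/(1575×95×10³) = 4.27×10⁻⁶ mm/N.
P = 0.787 / 4.27×10⁻⁶ = 184300 N = 184.3 kN, compressive.

P ≈ 184 kN (compressive)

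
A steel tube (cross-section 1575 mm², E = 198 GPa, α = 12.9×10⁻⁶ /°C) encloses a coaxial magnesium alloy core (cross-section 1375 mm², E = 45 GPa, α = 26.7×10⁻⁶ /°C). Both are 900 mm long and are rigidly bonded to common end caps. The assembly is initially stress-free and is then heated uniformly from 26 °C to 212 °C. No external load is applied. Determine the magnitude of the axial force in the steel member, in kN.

P ≈ 133 kN (tensile in the steel)

Equilibrium of a rigid end plate with no external load gives equal and opposite internal forces ±P in the two members. Since α_{magnesium alloy} > α_{steel}, heating drives the magnesium alloy into compression and the steel into tension.
Equating the net (thermal + elastic) strains gives |α₁ − α₂|·ΔT = P·[1/(A₁E₁) + 1/(A₂E₂)].
|α₁ − α₂|·ΔT = 13.8×10⁻⁶ × 186 = 0.002567.
1/(A₁E₁) + 1/(A₂E₂) = 1/(1575×198×10³) + 1/(1375×45×10³) = 1.937×10⁻⁸ N⁻¹.
So P = 0.002567 / 1.937×10⁻⁸ = 132.5 kN.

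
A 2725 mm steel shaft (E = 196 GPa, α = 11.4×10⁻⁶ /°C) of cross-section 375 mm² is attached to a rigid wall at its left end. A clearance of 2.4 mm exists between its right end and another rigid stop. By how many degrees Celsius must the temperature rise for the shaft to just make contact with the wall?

ΔT ≈ 77.3 °C

Contact occurs when the free expansion equals the gap: αΔT L = 2.4 mm.
So ΔT = g/(αL) = 2.4/(11.4×10⁻⁶ × 2725) = 77.26 °C.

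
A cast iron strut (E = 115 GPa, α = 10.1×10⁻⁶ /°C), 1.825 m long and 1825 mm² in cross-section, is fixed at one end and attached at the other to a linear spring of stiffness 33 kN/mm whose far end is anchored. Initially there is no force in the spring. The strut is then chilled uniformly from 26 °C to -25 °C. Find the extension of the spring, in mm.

δ ≈ 0.73 mm

Free thermal contraction: δ_free = αΔT L = 10.1×10⁻⁶ × 51 × 1825 = 0.9401 mm.
Let P be the tensile force in the spring. The strut extends elastically by PL/(AE) and the spring stretches by P/k; together these equal δ_free.
P [ L/(AE) + 1/k ] = δ_free → P [ 1825/(1825×115×10³) + 1/(33×10³) ] = 0.9401.
P = 0.9401 / 3.9×10⁻⁵ = 24100 N.
Spring extension = P/k = 24100/(33×10³) = 0.7305 mm.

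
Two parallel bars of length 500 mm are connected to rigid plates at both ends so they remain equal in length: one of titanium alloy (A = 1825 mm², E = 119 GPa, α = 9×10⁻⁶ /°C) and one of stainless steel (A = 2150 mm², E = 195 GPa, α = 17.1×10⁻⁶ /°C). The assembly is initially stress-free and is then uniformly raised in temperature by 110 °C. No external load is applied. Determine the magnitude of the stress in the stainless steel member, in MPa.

The stainless steel has the larger α, so on heating it would change length more than the titanium alloy if both were free. The rigid plates force a common final length, so the stainless steel is put into compression and the titanium alloy into tension, with equal and opposite forces P (no external load).
Setting the final lengths equal and cancelling L: (α₁ − α₂)ΔT = P/(A₁E₁) + P/(A₂E₂).
|α₁ − α₂|·ΔT = 8.1×10⁻⁶ × 110 = 0.000891.
1/(A₁E₁) + 1/(A₂E₂) = 1/(1825×119×10³) + 1/(2150×195×10³) = 6.99×10⁻⁹ N⁻¹.
So P = 0.000891 / 6.99×10⁻⁹ = 127.5 kN.
σ_{stainless steel} = P/A₂ = 127500/2150 = 59.29 MPa, compressive.

σ ≈ 59.3 MPa (compressive)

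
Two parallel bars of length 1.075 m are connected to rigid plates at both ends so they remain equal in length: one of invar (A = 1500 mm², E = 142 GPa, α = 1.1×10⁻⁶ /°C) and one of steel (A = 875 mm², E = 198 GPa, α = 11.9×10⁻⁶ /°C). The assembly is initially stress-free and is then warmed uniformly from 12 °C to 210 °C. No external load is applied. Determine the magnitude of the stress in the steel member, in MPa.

σ ≈ 233 MPa (compressive)

The steel has the larger α, so on heating it would change length more than the invar if both were free. The rigid plates force a common final length, so the steel is put into compression and the invar into tension, with equal and opposite forces P (no external load).
Setting the final lengths equal and cancelling L: (α₁ − α₂)ΔT = P/(A₁E₁) + P/(A₂E₂).
|α₁ − α₂|·ΔT = 10.8×10⁻⁶ × 198 = 0.002138.
1/(A₁E₁) + 1/(A₂E₂) = 1/(1500×142×10³) + 1/(875×198×10³) = 1.047×10⁻⁸ N⁻¹.
P = 0.002138 / 1.047×10⁻⁸ = 204300 N = 204.3 kN.
σ_{steel} = P/A₂ = 204300/875 = 233.5 MPa, compressive.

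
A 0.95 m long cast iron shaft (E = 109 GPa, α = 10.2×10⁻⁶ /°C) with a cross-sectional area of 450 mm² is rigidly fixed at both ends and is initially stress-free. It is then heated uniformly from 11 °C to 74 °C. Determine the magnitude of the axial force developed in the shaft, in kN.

With zero net strain, σ = E·αΔT = 109 GPa × 10.2×10⁻⁶ × 63 = 70.04 MPa.
P = AEαΔT = 450 × 109×10³ × 10.2×10⁻⁶ × 63 = 31.52 kN (compressive).

P ≈ 31.5 kN (compressive)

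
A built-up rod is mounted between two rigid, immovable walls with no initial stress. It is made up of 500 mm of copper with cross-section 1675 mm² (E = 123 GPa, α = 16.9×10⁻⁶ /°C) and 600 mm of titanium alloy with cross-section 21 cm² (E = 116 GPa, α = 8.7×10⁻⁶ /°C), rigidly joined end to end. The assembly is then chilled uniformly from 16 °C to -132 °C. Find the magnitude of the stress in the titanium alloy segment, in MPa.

With the walls removed the bar would change length by δ_free = Σ αᵢΔT Lᵢ = 16.9×10⁻⁶×148×500 + 8.7×10⁻⁶×148×600 = 2.023 mm.
The walls prevent any net length change, so an axial force P (same in every segment) develops. Compatibility: P · Σ Lᵢ/(AᵢEᵢ) = δ_free.
Σ Lᵢ/(AᵢEᵢ) = 500/(1675×123×10³) + 600/(2100×116×10³) = 4.89×10⁻⁶ mm/N.
So P = 2.023 / 4.89×10⁻⁶ = 413.7 kN, tensile.
σ_{titanium alloy} = P / A = 413700 / 2100 = 197 MPa.

σ ≈ 197 MPa (tensile)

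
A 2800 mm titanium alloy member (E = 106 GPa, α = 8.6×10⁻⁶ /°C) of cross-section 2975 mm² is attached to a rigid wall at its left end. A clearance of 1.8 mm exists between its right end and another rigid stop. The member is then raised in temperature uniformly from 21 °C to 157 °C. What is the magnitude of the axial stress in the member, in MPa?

σ ≈ 55.8 MPa (compressive)

If the wall were absent the member would grow by αΔT L = 8.6×10⁻⁶ × 136 × 2800 = 3.275 mm.
This exceeds the 1.8 mm gap, so the wall pushes back. The portion of expansion that must be recovered elastically is δ_free − gap = 3.275 − 1.8 = 1.475 mm.
So σ = E(δ_free − g)/L = 106×10³ × 1.475/2800 = 55.83 MPa.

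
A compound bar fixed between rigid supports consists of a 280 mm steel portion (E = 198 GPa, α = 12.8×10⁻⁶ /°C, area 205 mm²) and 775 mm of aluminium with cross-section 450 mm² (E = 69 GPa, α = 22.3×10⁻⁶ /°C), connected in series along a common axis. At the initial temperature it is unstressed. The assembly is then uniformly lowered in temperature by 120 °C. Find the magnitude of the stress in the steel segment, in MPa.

With the walls removed the bar would change length by δ_free = Σ αᵢΔT Lᵢ = 12.8×10⁻⁶×120×280 + 22.3×10⁻⁶×120×775 = 2.504 mm.
The walls prevent any net length change, so an axial force P (same in every segment) develops. Compatibility: P · Σ Lᵢ/(AᵢEᵢ) = δ_free.
Σ Lᵢ/(AᵢEᵢ) = 280/(205×198×10³) + 775/(450×69×10³) = 3.186×10⁻⁵ mm/N.
So P = 2.504 / 3.186×10⁻⁵ = 78.6 kN, tensile.
σ_{steel} = P / A = 78600 / 205 = 383.4 MPa.

σ ≈ 383 MPa (tensile)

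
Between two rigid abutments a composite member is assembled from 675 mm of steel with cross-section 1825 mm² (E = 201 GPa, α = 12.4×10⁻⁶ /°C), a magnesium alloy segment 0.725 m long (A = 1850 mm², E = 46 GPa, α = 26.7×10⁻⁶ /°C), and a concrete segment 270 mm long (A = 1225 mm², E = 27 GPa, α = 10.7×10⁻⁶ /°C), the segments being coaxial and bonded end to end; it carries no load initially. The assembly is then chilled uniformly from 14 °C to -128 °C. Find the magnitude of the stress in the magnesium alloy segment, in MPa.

σ ≈ 127 MPa (tensile)

Free thermal contraction of the whole bar: Σ αᵢΔT Lᵢ = 12.4×10⁻⁶×142×675 + 26.7×10⁻⁶×142×725 + 10.7×10⁻⁶×142×270 = 4.348 mm.
The walls prevent any net length change, so an axial force P (same in every segment) develops. Compatibility: P · Σ Lᵢ/(AᵢEᵢ) = δ_free.
Σ Lᵢ/(AᵢEᵢ) = 675/(1825×201×10³) + 725/(1850×46×10³) + 270/(1225×27×10³) = 1.852×10⁻⁵ mm/N.
So P = 4.348 / 1.852×10⁻⁵ = 234.7 kN, tensile.
σ_{magnesium alloy} = P / A = 234700 / 1850 = 126.9 MPa.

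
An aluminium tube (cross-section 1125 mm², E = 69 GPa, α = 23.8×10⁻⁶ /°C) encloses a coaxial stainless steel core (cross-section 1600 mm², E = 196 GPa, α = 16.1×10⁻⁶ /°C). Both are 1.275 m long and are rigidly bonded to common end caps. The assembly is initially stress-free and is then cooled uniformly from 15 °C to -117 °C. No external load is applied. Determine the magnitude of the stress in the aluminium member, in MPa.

Equilibrium of a rigid end plate with no external load gives equal and opposite internal forces ±P in the two members. Since α_{aluminium} > α_{stainless steel}, cooling drives the aluminium into tension and the stainless steel into compression.
Compatibility of the two members (thermal + elastic change equal): (α₁ − α₂)ΔT = P·[1/(A₁E₁) + 1/(A₂E₂)].
|α₁ − α₂|·ΔT = 7.7×10⁻⁶ × 132 = 0.001016.
1/(A₁E₁) + 1/(A₂E₂) = 1/(1125×69×10³) + 1/(1600×196×10³) = 1.607×10⁻⁸ N⁻¹.
So P = 0.001016 / 1.607×10⁻⁸ = 63.24 kN.
σ_{aluminium} = P/A₁ = 63240/1125 = 56.22 MPa, tensile.

σ ≈ 56.2 MPa (tensile)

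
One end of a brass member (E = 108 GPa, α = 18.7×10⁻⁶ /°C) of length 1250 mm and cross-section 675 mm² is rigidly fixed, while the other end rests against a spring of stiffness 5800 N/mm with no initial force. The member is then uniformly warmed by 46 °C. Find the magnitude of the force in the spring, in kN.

Free thermal expansion: δ_free = αΔT L = 18.7×10⁻⁶ × 46 × 1250 = 1.075 mm.
With a force P in the spring, the elastic change of the member is PL/(AE) and that of the spring is P/k; compatibility requires their sum to equal δ_free.
P [ L/(AE) + 1/k ] = δ_free → P [ 1250/(675×108×10³) + 1/(5800) ] = 1.075.
P = 1.075 / 0.0001896 = 5672 N.

P ≈ 5.67 kN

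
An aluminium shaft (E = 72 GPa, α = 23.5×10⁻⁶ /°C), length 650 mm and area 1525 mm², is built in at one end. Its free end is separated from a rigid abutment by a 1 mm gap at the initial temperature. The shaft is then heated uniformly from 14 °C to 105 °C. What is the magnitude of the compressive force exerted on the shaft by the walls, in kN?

P ≈ 65.9 kN

If the wall were absent the shaft would grow by αΔT L = 23.5×10⁻⁶ × 91 × 650 = 1.39 mm.
After closing the 1 mm clearance, 1.39 − 1 = 0.39 mm of expansion remains to be suppressed by the wall.
So σ = E(δ_free − g)/L = 72×10³ × 0.39/650 = 43.2 MPa.
P = σA = 43.2 × 1525 = 65.88 kN.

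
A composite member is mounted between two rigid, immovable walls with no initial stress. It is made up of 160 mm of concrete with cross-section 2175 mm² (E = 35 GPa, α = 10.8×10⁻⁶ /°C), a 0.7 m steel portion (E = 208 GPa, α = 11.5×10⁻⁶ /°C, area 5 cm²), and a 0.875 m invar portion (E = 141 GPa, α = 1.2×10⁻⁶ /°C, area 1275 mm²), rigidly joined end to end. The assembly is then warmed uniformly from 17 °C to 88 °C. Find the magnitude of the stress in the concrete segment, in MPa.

σ ≈ 25.8 MPa (compressive)

If the supports were absent, the total length change would be Σ αᵢΔT Lᵢ = 10.8×10⁻⁶×71×160 + 11.5×10⁻⁶×71×700 + 1.2×10⁻⁶×71×875 = 0.7688 mm.
The rigid supports impose zero overall length change; the single axial force P common to all segments must satisfy P Σ Lᵢ/(AᵢEᵢ) = δ_free.
The series flexibility is Σ Lᵢ/(AᵢEᵢ) = 160/(2175×35×10³) + 700/(500×208×10³) + 875/(1275×141×10³) = 1.37×10⁻⁵ mm/N.
Hence P = δ_free / Σ(L/AE) = 0.7688/1.37×10⁻⁵ = 56.12 kN (compressive).
σ_{concrete} = P / A = 56120 / 2175 = 25.8 MPa.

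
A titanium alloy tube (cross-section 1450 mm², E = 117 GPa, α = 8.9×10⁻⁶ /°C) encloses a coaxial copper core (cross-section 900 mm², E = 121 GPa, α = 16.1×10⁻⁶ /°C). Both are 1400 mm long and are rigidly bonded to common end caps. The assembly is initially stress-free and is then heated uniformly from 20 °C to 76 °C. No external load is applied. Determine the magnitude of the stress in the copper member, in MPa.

σ ≈ 29.7 MPa (compressive)

Both members must finish at the same length. With the larger α, the copper tends to over-expand; the plates restrain it, putting the copper in compression and the titanium alloy in tension. With no external load the two internal forces are equal and opposite, magnitude P.
Setting the final lengths equal and cancelling L: (α₁ − α₂)ΔT = P/(A₁E₁) + P/(A₂E₂).
|α₁ − α₂|·ΔT = 7.2×10⁻⁶ × 56 = 0.0004032.
1/(A₁E₁) + 1/(A₂E₂) = 1/(1450×117×10³) + 1/(900×121×10³) = 1.508×10⁻⁸ N⁻¹.
P = 0.0004032 / 1.508×10⁻⁸ = 26740 N = 26.74 kN.
σ_{copper} = P/A₂ = 26740/900 = 29.71 MPa, compressive.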